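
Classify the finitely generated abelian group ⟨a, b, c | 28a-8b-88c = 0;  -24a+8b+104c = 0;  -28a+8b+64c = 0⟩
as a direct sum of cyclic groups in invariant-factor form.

rank_ℚ(R)=3; free=3−3=0
SNF(R) diag = [4, 8, 24] → torsion [4, 8, 24]

Answer: M ≅ ℤ/4 ⊕ ℤ/8 ⊕ ℤ/24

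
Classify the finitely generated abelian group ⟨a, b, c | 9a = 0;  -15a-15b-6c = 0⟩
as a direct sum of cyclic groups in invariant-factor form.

rank_ℚ(R)=2; free=3−2=1
SNF(R) diag = [3, 9] → torsion [3, 9]

Answer: M ≅ ℤ^1 ⊕ ℤ/3 ⊕ ℤ/9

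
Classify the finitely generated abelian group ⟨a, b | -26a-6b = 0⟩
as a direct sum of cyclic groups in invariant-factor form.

rank_ℚ(R)=1; free=2−1=1
SNF(R) diag = [2] → torsion [2]

Answer: M ≅ ℤ^1 ⊕ ℤ/2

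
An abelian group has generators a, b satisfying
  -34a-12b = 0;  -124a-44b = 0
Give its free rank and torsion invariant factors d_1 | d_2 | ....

Answer: M ≅ ℤ/2 ⊕ ℤ/4

Derivation:
rank_ℚ(R)=2; free=2−2=0
SNF(R) diag = [2, 4] → torsion [2, 4]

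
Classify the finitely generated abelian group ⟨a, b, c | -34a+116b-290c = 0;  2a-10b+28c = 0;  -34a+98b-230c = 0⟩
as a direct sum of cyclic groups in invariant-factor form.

rank_ℚ(R)=3; free=3−3=0
SNF(R) diag = [2, 6, 18] → torsion [2, 6, 18]

Answer: M ≅ ℤ/2 ⊕ ℤ/6 ⊕ ℤ/18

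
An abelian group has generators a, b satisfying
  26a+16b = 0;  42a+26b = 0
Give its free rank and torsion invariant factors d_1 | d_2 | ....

rank_ℚ(R)=2; free=2−2=0
SNF(R) diag = [2, 2] → torsion [2, 2]

Answer: M ≅ ℤ/2 ⊕ ℤ/2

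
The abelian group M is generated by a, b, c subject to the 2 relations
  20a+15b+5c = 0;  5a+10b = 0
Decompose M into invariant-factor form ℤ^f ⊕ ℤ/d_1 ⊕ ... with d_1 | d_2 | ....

Answer: M ≅ ℤ^1 ⊕ ℤ/5 ⊕ ℤ/5

Derivation:
rank_ℚ(R)=2; free=3−2=1
SNF(R) diag = [5, 5] → torsion [5, 5]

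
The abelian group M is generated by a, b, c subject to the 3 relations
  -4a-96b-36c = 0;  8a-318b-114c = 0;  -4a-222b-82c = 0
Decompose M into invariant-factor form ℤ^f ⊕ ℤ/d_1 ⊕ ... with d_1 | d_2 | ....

rank_ℚ(R)=3; free=3−3=0
SNF(R) diag = [2, 4, 12] → torsion [2, 4, 12]

Answer: M ≅ ℤ/2 ⊕ ℤ/4 ⊕ ℤ/12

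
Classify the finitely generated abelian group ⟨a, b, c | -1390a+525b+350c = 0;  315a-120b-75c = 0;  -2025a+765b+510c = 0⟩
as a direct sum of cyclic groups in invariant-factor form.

rank_ℚ(R)=3; free=3−3=0
SNF(R) diag = [5, 15, 15] → torsion [5, 15, 15]

Answer: M ≅ ℤ/5 ⊕ ℤ/15 ⊕ ℤ/15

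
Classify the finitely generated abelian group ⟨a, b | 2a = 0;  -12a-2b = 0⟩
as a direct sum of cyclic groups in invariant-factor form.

Answer: M ≅ ℤ/2 ⊕ ℤ/2

Derivation:
rank_ℚ(R)=2; free=2−2=0
SNF(R) diag = [2, 2] → torsion [2, 2]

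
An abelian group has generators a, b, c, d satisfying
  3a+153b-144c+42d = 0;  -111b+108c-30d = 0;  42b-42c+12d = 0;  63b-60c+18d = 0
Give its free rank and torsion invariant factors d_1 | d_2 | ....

rank_ℚ(R)=4; free=4−4=0
SNF(R) diag = [3, 3, 6, 12] → torsion [3, 3, 6, 12]

Answer: M ≅ ℤ/3 ⊕ ℤ/3 ⊕ ℤ/6 ⊕ ℤ/12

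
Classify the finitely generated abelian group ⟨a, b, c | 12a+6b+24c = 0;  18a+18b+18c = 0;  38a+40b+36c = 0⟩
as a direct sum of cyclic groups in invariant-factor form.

Answer: M ≅ ℤ/2 ⊕ ℤ/6 ⊕ ℤ/18

Derivation:
rank_ℚ(R)=3; free=3−3=0
SNF(R) diag = [2, 6, 18] → torsion [2, 6, 18]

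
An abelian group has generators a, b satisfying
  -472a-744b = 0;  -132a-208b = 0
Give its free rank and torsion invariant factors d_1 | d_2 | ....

Answer: M ≅ ℤ/4 ⊕ ℤ/8

Derivation:
rank_ℚ(R)=2; free=2−2=0
SNF(R) diag = [4, 8] → torsion [4, 8]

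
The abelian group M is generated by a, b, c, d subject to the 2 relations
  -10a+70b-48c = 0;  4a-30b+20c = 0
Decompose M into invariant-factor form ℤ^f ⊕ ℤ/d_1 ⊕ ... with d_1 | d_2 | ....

Answer: M ≅ ℤ^2 ⊕ ℤ/2 ⊕ ℤ/2

Derivation:
rank_ℚ(R)=2; free=4−2=2
SNF(R) diag = [2, 2] → torsion [2, 2]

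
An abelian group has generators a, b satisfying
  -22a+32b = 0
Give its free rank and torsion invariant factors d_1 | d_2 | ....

rank_ℚ(R)=1; free=2−1=1
SNF(R) diag = [2] → torsion [2]

Answer: M ≅ ℤ^1 ⊕ ℤ/2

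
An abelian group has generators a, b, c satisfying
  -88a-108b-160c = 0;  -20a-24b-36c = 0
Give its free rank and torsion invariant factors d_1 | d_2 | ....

rank_ℚ(R)=2; free=3−2=1
SNF(R) diag = [4, 4] → torsion [4, 4]

Answer: M ≅ ℤ^1 ⊕ ℤ/4 ⊕ ℤ/4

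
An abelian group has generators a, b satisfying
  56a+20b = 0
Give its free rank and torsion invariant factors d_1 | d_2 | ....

rank_ℚ(R)=1; free=2−1=1
SNF(R) diag = [4] → torsion [4]

Answer: M ≅ ℤ^1 ⊕ ℤ/4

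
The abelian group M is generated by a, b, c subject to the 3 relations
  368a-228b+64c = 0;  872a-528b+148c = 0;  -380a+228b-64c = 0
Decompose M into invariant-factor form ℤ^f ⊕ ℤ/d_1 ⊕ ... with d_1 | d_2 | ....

rank_ℚ(R)=3; free=3−3=0
SNF(R) diag = [4, 12, 12] → torsion [4, 12, 12]

Answer: M ≅ ℤ/4 ⊕ ℤ/12 ⊕ ℤ/12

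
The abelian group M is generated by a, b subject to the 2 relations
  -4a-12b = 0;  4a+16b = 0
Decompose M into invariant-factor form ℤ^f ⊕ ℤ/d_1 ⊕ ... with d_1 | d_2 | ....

rank_ℚ(R)=2; free=2−2=0
SNF(R) diag = [4, 4] → torsion [4, 4]

Answer: M ≅ ℤ/4 ⊕ ℤ/4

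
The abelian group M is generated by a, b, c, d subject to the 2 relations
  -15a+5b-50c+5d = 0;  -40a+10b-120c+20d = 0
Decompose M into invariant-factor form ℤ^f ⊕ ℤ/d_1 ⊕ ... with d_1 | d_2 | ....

rank_ℚ(R)=2; free=4−2=2
SNF(R) diag = [5, 10] → torsion [5, 10]

Answer: M ≅ ℤ^2 ⊕ ℤ/5 ⊕ ℤ/10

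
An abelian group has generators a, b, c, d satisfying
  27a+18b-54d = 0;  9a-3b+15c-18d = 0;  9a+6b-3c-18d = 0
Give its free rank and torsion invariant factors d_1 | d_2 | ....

rank_ℚ(R)=3; free=4−3=1
SNF(R) diag = [3, 9, 27] → torsion [3, 9, 27]

Answer: M ≅ ℤ^1 ⊕ ℤ/3 ⊕ ℤ/9 ⊕ ℤ/27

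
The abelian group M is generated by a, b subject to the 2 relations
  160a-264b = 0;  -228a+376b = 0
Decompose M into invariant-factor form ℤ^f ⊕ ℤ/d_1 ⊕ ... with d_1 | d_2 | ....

rank_ℚ(R)=2; free=2−2=0
SNF(R) diag = [4, 8] → torsion [4, 8]

Answer: M ≅ ℤ/4 ⊕ ℤ/8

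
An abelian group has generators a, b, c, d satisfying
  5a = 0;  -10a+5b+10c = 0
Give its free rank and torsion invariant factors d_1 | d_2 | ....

Answer: M ≅ ℤ^2 ⊕ ℤ/5 ⊕ ℤ/5

Derivation:
rank_ℚ(R)=2; free=4−2=2
SNF(R) diag = [5, 5] → torsion [5, 5]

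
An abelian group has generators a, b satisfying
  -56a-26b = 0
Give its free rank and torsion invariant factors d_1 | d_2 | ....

rank_ℚ(R)=1; free=2−1=1
SNF(R) diag = [2] → torsion [2]

Answer: M ≅ ℤ^1 ⊕ ℤ/2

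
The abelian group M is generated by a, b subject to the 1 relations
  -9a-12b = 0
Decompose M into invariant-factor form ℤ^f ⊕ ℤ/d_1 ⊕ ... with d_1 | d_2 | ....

rank_ℚ(R)=1; free=2−1=1
SNF(R) diag = [3] → torsion [3]

Answer: M ≅ ℤ^1 ⊕ ℤ/3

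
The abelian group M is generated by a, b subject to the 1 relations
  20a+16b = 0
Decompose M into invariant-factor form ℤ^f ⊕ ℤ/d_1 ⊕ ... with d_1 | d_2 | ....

rank_ℚ(R)=1; free=2−1=1
SNF(R) diag = [4] → torsion [4]

Answer: M ≅ ℤ^1 ⊕ ℤ/4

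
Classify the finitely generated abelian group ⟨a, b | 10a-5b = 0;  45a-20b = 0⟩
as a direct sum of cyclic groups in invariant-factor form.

Answer: M ≅ ℤ/5 ⊕ ℤ/5

Derivation:
rank_ℚ(R)=2; free=2−2=0
SNF(R) diag = [5, 5] → torsion [5, 5]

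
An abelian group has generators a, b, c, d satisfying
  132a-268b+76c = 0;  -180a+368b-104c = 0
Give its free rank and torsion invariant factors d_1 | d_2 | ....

Answer: M ≅ ℤ^2 ⊕ ℤ/4 ⊕ ℤ/12

Derivation:
rank_ℚ(R)=2; free=4−2=2
SNF(R) diag = [4, 12] → torsion [4, 12]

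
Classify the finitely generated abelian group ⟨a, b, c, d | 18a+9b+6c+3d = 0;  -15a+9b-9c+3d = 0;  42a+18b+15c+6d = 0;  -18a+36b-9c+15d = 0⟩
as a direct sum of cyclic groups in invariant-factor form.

Answer: M ≅ ℤ/3 ⊕ ℤ/3 ⊕ ℤ/3 ⊕ ℤ/9

Derivation:
rank_ℚ(R)=4; free=4−4=0
SNF(R) diag = [3, 3, 3, 9] → torsion [3, 3, 3, 9]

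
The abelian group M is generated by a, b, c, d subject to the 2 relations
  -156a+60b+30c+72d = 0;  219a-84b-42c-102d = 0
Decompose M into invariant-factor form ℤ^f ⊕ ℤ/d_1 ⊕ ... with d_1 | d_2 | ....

Answer: M ≅ ℤ^2 ⊕ ℤ/3 ⊕ ℤ/6

Derivation:
rank_ℚ(R)=2; free=4−2=2
SNF(R) diag = [3, 6] → torsion [3, 6]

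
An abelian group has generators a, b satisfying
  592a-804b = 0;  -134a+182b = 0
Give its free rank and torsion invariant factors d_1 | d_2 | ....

rank_ℚ(R)=2; free=2−2=0
SNF(R) diag = [2, 4] → torsion [2, 4]

Answer: M ≅ ℤ/2 ⊕ ℤ/4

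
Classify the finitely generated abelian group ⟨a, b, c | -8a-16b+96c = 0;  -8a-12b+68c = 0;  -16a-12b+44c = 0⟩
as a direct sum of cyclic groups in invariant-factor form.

Answer: M ≅ ℤ/4 ⊕ ℤ/8 ⊕ ℤ/8

Derivation:
rank_ℚ(R)=3; free=3−3=0
SNF(R) diag = [4, 8, 8] → torsion [4, 8, 8]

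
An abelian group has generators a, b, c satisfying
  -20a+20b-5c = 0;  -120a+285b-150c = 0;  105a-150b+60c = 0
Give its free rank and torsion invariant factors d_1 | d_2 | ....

rank_ℚ(R)=3; free=3−3=0
SNF(R) diag = [5, 15, 45] → torsion [5, 15, 45]

Answer: M ≅ ℤ/5 ⊕ ℤ/15 ⊕ ℤ/45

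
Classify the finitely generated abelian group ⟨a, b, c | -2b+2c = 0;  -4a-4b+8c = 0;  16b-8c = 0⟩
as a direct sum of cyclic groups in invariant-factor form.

Answer: M ≅ ℤ/2 ⊕ ℤ/4 ⊕ ℤ/8

Derivation:
rank_ℚ(R)=3; free=3−3=0
SNF(R) diag = [2, 4, 8] → torsion [2, 4, 8]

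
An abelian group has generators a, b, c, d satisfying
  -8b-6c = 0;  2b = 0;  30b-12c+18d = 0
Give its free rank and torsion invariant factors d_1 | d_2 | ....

rank_ℚ(R)=3; free=4−3=1
SNF(R) diag = [2, 6, 18] → torsion [2, 6, 18]

Answer: M ≅ ℤ^1 ⊕ ℤ/2 ⊕ ℤ/6 ⊕ ℤ/18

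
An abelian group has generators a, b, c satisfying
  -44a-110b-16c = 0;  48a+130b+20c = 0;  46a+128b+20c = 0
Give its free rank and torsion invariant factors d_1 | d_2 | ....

Answer: M ≅ ℤ/2 ⊕ ℤ/2 ⊕ ℤ/4

Derivation:
rank_ℚ(R)=3; free=3−3=0
SNF(R) diag = [2, 2, 4] → torsion [2, 2, 4]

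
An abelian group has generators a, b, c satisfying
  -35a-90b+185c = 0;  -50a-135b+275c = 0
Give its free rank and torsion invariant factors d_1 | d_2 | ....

rank_ℚ(R)=2; free=3−2=1
SNF(R) diag = [5, 15] → torsion [5, 15]

Answer: M ≅ ℤ^1 ⊕ ℤ/5 ⊕ ℤ/15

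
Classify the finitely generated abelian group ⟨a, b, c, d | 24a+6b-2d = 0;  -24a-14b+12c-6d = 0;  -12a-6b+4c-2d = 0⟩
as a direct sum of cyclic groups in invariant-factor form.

Answer: M ≅ ℤ^1 ⊕ ℤ/2 ⊕ ℤ/4 ⊕ ℤ/4

Derivation:
rank_ℚ(R)=3; free=4−3=1
SNF(R) diag = [2, 4, 4] → torsion [2, 4, 4]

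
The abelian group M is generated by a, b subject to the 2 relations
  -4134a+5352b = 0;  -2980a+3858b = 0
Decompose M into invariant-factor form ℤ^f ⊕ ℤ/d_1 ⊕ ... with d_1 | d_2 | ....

rank_ℚ(R)=2; free=2−2=0
SNF(R) diag = [2, 6] → torsion [2, 6]

Answer: M ≅ ℤ/2 ⊕ ℤ/6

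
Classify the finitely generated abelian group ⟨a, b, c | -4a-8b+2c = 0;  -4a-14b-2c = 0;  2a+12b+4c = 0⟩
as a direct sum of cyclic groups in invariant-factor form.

Answer: M ≅ ℤ/2 ⊕ ℤ/2 ⊕ ℤ/2

Derivation:
rank_ℚ(R)=3; free=3−3=0
SNF(R) diag = [2, 2, 2] → torsion [2, 2, 2]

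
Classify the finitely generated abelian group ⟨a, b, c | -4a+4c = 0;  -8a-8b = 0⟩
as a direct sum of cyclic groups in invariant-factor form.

rank_ℚ(R)=2; free=3−2=1
SNF(R) diag = [4, 8] → torsion [4, 8]

Answer: M ≅ ℤ^1 ⊕ ℤ/4 ⊕ ℤ/8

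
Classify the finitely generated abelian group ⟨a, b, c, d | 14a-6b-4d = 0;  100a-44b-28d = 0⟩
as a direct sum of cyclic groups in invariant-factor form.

Answer: M ≅ ℤ^2 ⊕ ℤ/2 ⊕ ℤ/4

Derivation:
rank_ℚ(R)=2; free=4−2=2
SNF(R) diag = [2, 4] → torsion [2, 4]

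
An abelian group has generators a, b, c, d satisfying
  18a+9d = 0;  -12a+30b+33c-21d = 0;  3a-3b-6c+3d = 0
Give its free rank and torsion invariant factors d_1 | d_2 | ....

Answer: M ≅ ℤ^1 ⊕ ℤ/3 ⊕ ℤ/9 ⊕ ℤ/27

Derivation:
rank_ℚ(R)=3; free=4−3=1
SNF(R) diag = [3, 9, 27] → torsion [3, 9, 27]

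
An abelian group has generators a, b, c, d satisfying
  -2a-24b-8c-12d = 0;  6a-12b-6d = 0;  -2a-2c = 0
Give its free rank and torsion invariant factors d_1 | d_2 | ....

Answer: M ≅ ℤ^1 ⊕ ℤ/2 ⊕ ℤ/6 ⊕ ℤ/6

Derivation:
rank_ℚ(R)=3; free=4−3=1
SNF(R) diag = [2, 6, 6] → torsion [2, 6, 6]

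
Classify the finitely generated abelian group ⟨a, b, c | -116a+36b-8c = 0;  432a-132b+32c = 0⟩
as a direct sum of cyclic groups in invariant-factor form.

Answer: M ≅ ℤ^1 ⊕ ℤ/4 ⊕ ℤ/4

Derivation:
rank_ℚ(R)=2; free=3−2=1
SNF(R) diag = [4, 4] → torsion [4, 4]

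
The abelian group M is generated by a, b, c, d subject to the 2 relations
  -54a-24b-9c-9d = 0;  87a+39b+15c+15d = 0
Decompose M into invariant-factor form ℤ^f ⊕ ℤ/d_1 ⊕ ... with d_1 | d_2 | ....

Answer: M ≅ ℤ^2 ⊕ ℤ/3 ⊕ ℤ/3

Derivation:
rank_ℚ(R)=2; free=4−2=2
SNF(R) diag = [3, 3] → torsion [3, 3]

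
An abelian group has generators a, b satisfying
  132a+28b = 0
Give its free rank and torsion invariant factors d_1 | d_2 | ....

rank_ℚ(R)=1; free=2−1=1
SNF(R) diag = [4] → torsion [4]

Answer: M ≅ ℤ^1 ⊕ ℤ/4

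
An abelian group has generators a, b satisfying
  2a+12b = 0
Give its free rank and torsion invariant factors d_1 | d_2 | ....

rank_ℚ(R)=1; free=2−1=1
SNF(R) diag = [2] → torsion [2]

Answer: M ≅ ℤ^1 ⊕ ℤ/2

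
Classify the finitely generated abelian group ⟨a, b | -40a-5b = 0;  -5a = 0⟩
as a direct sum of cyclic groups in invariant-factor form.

Answer: M ≅ ℤ/5 ⊕ ℤ/5

Derivation:
rank_ℚ(R)=2; free=2−2=0
SNF(R) diag = [5, 5] → torsion [5, 5]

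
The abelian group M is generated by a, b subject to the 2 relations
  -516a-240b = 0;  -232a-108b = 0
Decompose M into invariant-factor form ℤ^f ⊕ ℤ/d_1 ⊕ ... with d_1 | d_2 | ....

Answer: M ≅ ℤ/4 ⊕ ℤ/12

Derivation:
rank_ℚ(R)=2; free=2−2=0
SNF(R) diag = [4, 12] → torsion [4, 12]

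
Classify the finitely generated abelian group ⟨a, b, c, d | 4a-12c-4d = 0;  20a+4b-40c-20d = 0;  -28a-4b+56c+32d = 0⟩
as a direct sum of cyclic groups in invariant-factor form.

rank_ℚ(R)=3; free=4−3=1
SNF(R) diag = [4, 4, 4] → torsion [4, 4, 4]

Answer: M ≅ ℤ^1 ⊕ ℤ/4 ⊕ ℤ/4 ⊕ ℤ/4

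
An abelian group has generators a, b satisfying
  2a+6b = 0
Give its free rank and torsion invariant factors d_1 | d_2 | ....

rank_ℚ(R)=1; free=2−1=1
SNF(R) diag = [2] → torsion [2]

Answer: M ≅ ℤ^1 ⊕ ℤ/2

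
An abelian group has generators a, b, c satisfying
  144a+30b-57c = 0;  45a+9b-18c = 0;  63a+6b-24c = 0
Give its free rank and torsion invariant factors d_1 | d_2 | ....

Answer: M ≅ ℤ/3 ⊕ ℤ/9 ⊕ ℤ/9

Derivation:
rank_ℚ(R)=3; free=3−3=0
SNF(R) diag = [3, 9, 9] → torsion [3, 9, 9]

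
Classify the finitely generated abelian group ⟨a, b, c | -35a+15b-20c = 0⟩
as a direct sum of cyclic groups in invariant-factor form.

Answer: M ≅ ℤ^2 ⊕ ℤ/5

Derivation:
rank_ℚ(R)=1; free=3−1=2
SNF(R) diag = [5] → torsion [5]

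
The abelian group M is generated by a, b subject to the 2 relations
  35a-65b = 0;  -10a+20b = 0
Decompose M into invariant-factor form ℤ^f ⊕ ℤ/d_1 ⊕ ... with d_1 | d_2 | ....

rank_ℚ(R)=2; free=2−2=0
SNF(R) diag = [5, 10] → torsion [5, 10]

Answer: M ≅ ℤ/5 ⊕ ℤ/10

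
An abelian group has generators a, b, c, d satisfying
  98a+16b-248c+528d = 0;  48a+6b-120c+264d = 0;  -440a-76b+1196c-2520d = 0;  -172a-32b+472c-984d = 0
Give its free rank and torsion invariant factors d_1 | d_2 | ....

rank_ℚ(R)=4; free=4−4=0
SNF(R) diag = [2, 6, 12, 24] → torsion [2, 6, 12, 24]

Answer: M ≅ ℤ/2 ⊕ ℤ/6 ⊕ ℤ/12 ⊕ ℤ/24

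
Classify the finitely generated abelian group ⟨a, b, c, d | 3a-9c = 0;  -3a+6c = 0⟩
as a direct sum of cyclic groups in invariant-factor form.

rank_ℚ(R)=2; free=4−2=2
SNF(R) diag = [3, 3] → torsion [3, 3]

Answer: M ≅ ℤ^2 ⊕ ℤ/3 ⊕ ℤ/3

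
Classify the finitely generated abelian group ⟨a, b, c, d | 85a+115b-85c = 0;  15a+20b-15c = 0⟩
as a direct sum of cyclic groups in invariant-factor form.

rank_ℚ(R)=2; free=4−2=2
SNF(R) diag = [5, 5] → torsion [5, 5]

Answer: M ≅ ℤ^2 ⊕ ℤ/5 ⊕ ℤ/5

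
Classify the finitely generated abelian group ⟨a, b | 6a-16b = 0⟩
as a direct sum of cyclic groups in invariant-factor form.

rank_ℚ(R)=1; free=2−1=1
SNF(R) diag = [2] → torsion [2]

Answer: M ≅ ℤ^1 ⊕ ℤ/2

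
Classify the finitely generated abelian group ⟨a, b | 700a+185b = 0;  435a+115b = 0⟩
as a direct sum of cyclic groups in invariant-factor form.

Answer: M ≅ ℤ/5 ⊕ ℤ/5

Derivation:
rank_ℚ(R)=2; free=2−2=0
SNF(R) diag = [5, 5] → torsion [5, 5]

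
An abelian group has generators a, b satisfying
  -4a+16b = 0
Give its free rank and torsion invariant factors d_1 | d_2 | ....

Answer: M ≅ ℤ^1 ⊕ ℤ/4

Derivation:
rank_ℚ(R)=1; free=2−1=1
SNF(R) diag = [4] → torsion [4]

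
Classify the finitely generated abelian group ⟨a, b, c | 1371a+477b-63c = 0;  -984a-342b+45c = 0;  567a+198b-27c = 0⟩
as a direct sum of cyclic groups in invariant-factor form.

rank_ℚ(R)=3; free=3−3=0
SNF(R) diag = [3, 9, 9] → torsion [3, 9, 9]

Answer: M ≅ ℤ/3 ⊕ ℤ/9 ⊕ ℤ/9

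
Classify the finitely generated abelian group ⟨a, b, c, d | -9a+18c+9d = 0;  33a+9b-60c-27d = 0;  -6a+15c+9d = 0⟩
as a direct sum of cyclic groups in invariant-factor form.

rank_ℚ(R)=3; free=4−3=1
SNF(R) diag = [3, 9, 9] → torsion [3, 9, 9]

Answer: M ≅ ℤ^1 ⊕ ℤ/3 ⊕ ℤ/9 ⊕ ℤ/9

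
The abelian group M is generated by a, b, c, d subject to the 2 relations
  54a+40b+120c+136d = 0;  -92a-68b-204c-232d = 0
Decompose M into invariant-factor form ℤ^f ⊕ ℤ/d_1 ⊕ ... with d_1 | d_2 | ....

rank_ℚ(R)=2; free=4−2=2
SNF(R) diag = [2, 4] → torsion [2, 4]

Answer: M ≅ ℤ^2 ⊕ ℤ/2 ⊕ ℤ/4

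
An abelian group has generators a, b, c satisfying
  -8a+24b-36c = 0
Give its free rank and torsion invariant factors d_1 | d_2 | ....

rank_ℚ(R)=1; free=3−1=2
SNF(R) diag = [4] → torsion [4]

Answer: M ≅ ℤ^2 ⊕ ℤ/4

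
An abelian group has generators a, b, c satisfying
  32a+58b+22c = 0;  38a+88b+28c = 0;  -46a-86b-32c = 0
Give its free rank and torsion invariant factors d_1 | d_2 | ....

Answer: M ≅ ℤ/2 ⊕ ℤ/6 ⊕ ℤ/6

Derivation:
rank_ℚ(R)=3; free=3−3=0
SNF(R) diag = [2, 6, 6] → torsion [2, 6, 6]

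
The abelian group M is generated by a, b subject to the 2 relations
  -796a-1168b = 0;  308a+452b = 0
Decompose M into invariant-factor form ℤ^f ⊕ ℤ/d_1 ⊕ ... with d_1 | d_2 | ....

Answer: M ≅ ℤ/4 ⊕ ℤ/12

Derivation:
rank_ℚ(R)=2; free=2−2=0
SNF(R) diag = [4, 12] → torsion [4, 12]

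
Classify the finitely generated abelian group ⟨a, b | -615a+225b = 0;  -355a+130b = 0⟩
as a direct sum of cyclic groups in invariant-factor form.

Answer: M ≅ ℤ/5 ⊕ ℤ/15

Derivation:
rank_ℚ(R)=2; free=2−2=0
SNF(R) diag = [5, 15] → torsion [5, 15]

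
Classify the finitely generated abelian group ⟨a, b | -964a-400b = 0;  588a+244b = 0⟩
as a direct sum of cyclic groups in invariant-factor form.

Answer: M ≅ ℤ/4 ⊕ ℤ/4

Derivation:
rank_ℚ(R)=2; free=2−2=0
SNF(R) diag = [4, 4] → torsion [4, 4]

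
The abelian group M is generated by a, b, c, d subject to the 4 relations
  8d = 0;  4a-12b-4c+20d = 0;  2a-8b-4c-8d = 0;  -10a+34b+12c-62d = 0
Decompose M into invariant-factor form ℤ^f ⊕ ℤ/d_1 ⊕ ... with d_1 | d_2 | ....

Answer: M ≅ ℤ/2 ⊕ ℤ/2 ⊕ ℤ/4 ⊕ ℤ/8

Derivation:
rank_ℚ(R)=4; free=4−4=0
SNF(R) diag = [2, 2, 4, 8] → torsion [2, 2, 4, 8]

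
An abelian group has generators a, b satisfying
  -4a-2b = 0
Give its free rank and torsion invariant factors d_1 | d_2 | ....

Answer: M ≅ ℤ^1 ⊕ ℤ/2

Derivation:
rank_ℚ(R)=1; free=2−1=1
SNF(R) diag = [2] → torsion [2]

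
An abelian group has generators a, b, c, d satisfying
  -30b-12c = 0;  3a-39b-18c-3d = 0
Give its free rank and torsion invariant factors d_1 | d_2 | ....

Answer: M ≅ ℤ^2 ⊕ ℤ/3 ⊕ ℤ/6

Derivation:
rank_ℚ(R)=2; free=4−2=2
SNF(R) diag = [3, 6] → torsion [3, 6]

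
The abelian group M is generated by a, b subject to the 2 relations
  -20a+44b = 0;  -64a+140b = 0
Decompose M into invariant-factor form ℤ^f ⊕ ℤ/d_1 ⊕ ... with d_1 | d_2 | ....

rank_ℚ(R)=2; free=2−2=0
SNF(R) diag = [4, 4] → torsion [4, 4]

Answer: M ≅ ℤ/4 ⊕ ℤ/4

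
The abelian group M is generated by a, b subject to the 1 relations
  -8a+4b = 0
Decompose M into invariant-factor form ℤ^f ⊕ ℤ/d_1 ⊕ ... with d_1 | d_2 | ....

Answer: M ≅ ℤ^1 ⊕ ℤ/4

Derivation:
rank_ℚ(R)=1; free=2−1=1
SNF(R) diag = [4] → torsion [4]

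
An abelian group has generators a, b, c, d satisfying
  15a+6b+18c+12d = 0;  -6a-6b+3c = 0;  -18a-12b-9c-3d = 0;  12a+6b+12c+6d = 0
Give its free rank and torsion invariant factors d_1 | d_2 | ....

Answer: M ≅ ℤ/3 ⊕ ℤ/3 ⊕ ℤ/3 ⊕ ℤ/6

Derivation:
rank_ℚ(R)=4; free=4−4=0
SNF(R) diag = [3, 3, 3, 6] → torsion [3, 3, 3, 6]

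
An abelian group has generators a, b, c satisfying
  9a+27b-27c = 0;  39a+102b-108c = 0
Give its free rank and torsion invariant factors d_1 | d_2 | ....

rank_ℚ(R)=2; free=3−2=1
SNF(R) diag = [3, 9] → torsion [3, 9]

Answer: M ≅ ℤ^1 ⊕ ℤ/3 ⊕ ℤ/9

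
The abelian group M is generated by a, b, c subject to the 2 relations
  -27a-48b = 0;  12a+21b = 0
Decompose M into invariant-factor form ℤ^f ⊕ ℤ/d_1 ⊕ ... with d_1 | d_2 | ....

rank_ℚ(R)=2; free=3−2=1
SNF(R) diag = [3, 3] → torsion [3, 3]

Answer: M ≅ ℤ^1 ⊕ ℤ/3 ⊕ ℤ/3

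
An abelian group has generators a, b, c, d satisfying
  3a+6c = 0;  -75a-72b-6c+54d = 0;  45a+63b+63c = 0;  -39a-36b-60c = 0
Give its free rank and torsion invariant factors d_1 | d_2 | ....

Answer: M ≅ ℤ/3 ⊕ ℤ/9 ⊕ ℤ/18 ⊕ ℤ/54

Derivation:
rank_ℚ(R)=4; free=4−4=0
SNF(R) diag = [3, 9, 18, 54] → torsion [3, 9, 18, 54]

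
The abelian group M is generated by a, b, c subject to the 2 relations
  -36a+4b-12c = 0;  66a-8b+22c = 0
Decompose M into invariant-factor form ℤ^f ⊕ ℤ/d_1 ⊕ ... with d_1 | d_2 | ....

rank_ℚ(R)=2; free=3−2=1
SNF(R) diag = [2, 4] → torsion [2, 4]

Answer: M ≅ ℤ^1 ⊕ ℤ/2 ⊕ ℤ/4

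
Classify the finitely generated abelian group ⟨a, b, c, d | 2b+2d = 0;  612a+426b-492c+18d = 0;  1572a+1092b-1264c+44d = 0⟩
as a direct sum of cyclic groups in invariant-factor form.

rank_ℚ(R)=3; free=4−3=1
SNF(R) diag = [2, 4, 12] → torsion [2, 4, 12]

Answer: M ≅ ℤ^1 ⊕ ℤ/2 ⊕ ℤ/4 ⊕ ℤ/12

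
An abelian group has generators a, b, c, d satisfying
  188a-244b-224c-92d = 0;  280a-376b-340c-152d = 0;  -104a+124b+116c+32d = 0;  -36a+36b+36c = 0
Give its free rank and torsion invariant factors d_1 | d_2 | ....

Answer: M ≅ ℤ/4 ⊕ ℤ/4 ⊕ ℤ/12 ⊕ ℤ/36

Derivation:
rank_ℚ(R)=4; free=4−4=0
SNF(R) diag = [4, 4, 12, 36] → torsion [4, 4, 12, 36]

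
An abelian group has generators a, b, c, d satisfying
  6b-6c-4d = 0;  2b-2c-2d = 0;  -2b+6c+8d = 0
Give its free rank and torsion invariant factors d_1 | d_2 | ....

rank_ℚ(R)=3; free=4−3=1
SNF(R) diag = [2, 2, 4] → torsion [2, 2, 4]

Answer: M ≅ ℤ^1 ⊕ ℤ/2 ⊕ ℤ/2 ⊕ ℤ/4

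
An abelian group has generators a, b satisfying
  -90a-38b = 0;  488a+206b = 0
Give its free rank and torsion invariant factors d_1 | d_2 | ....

Answer: M ≅ ℤ/2 ⊕ ℤ/2

Derivation:
rank_ℚ(R)=2; free=2−2=0
SNF(R) diag = [2, 2] → torsion [2, 2]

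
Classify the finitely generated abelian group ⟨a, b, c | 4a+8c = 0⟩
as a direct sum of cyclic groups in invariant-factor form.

rank_ℚ(R)=1; free=3−1=2
SNF(R) diag = [4] → torsion [4]

Answer: M ≅ ℤ^2 ⊕ ℤ/4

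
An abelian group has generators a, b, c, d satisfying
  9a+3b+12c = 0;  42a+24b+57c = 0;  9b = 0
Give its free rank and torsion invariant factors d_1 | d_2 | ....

rank_ℚ(R)=3; free=4−3=1
SNF(R) diag = [3, 3, 9] → torsion [3, 3, 9]

Answer: M ≅ ℤ^1 ⊕ ℤ/3 ⊕ ℤ/3 ⊕ ℤ/9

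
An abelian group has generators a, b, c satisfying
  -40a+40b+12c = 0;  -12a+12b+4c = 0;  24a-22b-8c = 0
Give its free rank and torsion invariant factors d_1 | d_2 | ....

Answer: M ≅ ℤ/2 ⊕ ℤ/4 ⊕ ℤ/4

Derivation:
rank_ℚ(R)=3; free=3−3=0
SNF(R) diag = [2, 4, 4] → torsion [2, 4, 4]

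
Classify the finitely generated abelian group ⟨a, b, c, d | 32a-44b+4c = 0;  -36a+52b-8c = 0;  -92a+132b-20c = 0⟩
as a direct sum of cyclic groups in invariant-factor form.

rank_ℚ(R)=3; free=4−3=1
SNF(R) diag = [4, 4, 4] → torsion [4, 4, 4]

Answer: M ≅ ℤ^1 ⊕ ℤ/4 ⊕ ℤ/4 ⊕ ℤ/4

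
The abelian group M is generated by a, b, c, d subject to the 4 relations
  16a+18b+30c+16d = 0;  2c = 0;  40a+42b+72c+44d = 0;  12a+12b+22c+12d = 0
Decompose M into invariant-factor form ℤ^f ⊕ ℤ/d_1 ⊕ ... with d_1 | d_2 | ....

rank_ℚ(R)=4; free=4−4=0
SNF(R) diag = [2, 2, 4, 12] → torsion [2, 2, 4, 12]

Answer: M ≅ ℤ/2 ⊕ ℤ/2 ⊕ ℤ/4 ⊕ ℤ/12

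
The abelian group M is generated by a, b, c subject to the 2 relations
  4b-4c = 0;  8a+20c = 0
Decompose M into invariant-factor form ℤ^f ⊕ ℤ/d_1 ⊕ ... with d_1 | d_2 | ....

Answer: M ≅ ℤ^1 ⊕ ℤ/4 ⊕ ℤ/4

Derivation:
rank_ℚ(R)=2; free=3−2=1
SNF(R) diag = [4, 4] → torsion [4, 4]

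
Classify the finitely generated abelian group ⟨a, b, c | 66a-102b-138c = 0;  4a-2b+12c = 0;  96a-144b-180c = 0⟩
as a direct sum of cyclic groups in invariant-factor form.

rank_ℚ(R)=3; free=3−3=0
SNF(R) diag = [2, 6, 12] → torsion [2, 6, 12]

Answer: M ≅ ℤ/2 ⊕ ℤ/6 ⊕ ℤ/12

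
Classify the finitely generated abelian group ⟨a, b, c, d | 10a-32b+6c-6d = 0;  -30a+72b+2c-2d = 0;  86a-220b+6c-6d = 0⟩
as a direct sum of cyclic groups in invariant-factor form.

rank_ℚ(R)=3; free=4−3=1
SNF(R) diag = [2, 4, 12] → torsion [2, 4, 12]

Answer: M ≅ ℤ^1 ⊕ ℤ/2 ⊕ ℤ/4 ⊕ ℤ/12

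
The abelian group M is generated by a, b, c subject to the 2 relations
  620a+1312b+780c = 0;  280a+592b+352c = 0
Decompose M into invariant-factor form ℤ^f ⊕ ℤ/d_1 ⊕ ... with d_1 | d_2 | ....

rank_ℚ(R)=2; free=3−2=1
SNF(R) diag = [4, 8] → torsion [4, 8]

Answer: M ≅ ℤ^1 ⊕ ℤ/4 ⊕ ℤ/8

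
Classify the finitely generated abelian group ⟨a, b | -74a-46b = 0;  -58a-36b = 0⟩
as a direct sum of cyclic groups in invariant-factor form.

Answer: M ≅ ℤ/2 ⊕ ℤ/2

Derivation:
rank_ℚ(R)=2; free=2−2=0
SNF(R) diag = [2, 2] → torsion [2, 2]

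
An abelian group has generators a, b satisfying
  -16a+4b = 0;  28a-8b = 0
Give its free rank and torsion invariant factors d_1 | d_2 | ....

Answer: M ≅ ℤ/4 ⊕ ℤ/4

Derivation:
rank_ℚ(R)=2; free=2−2=0
SNF(R) diag = [4, 4] → torsion [4, 4]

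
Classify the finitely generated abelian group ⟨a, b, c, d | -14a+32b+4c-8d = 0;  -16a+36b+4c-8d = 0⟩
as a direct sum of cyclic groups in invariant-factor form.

Answer: M ≅ ℤ^2 ⊕ ℤ/2 ⊕ ℤ/4

Derivation:
rank_ℚ(R)=2; free=4−2=2
SNF(R) diag = [2, 4] → torsion [2, 4]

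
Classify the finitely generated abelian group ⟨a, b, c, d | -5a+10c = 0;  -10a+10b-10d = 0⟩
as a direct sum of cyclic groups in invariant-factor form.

Answer: M ≅ ℤ^2 ⊕ ℤ/5 ⊕ ℤ/10

Derivation:
rank_ℚ(R)=2; free=4−2=2
SNF(R) diag = [5, 10] → torsion [5, 10]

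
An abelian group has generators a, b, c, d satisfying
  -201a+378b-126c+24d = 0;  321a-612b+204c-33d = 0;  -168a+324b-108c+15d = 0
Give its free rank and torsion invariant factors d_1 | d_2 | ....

rank_ℚ(R)=3; free=4−3=1
SNF(R) diag = [3, 3, 6] → torsion [3, 3, 6]

Answer: M ≅ ℤ^1 ⊕ ℤ/3 ⊕ ℤ/3 ⊕ ℤ/6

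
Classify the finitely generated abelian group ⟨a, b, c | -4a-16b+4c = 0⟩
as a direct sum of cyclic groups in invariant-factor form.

Answer: M ≅ ℤ^2 ⊕ ℤ/4

Derivation:
rank_ℚ(R)=1; free=3−1=2
SNF(R) diag = [4] → torsion [4]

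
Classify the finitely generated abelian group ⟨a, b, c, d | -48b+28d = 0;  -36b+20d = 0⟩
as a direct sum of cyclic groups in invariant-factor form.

Answer: M ≅ ℤ^2 ⊕ ℤ/4 ⊕ ℤ/12

Derivation:
rank_ℚ(R)=2; free=4−2=2
SNF(R) diag = [4, 12] → torsion [4, 12]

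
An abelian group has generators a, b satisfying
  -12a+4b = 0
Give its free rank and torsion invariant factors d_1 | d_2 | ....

Answer: M ≅ ℤ^1 ⊕ ℤ/4

Derivation:
rank_ℚ(R)=1; free=2−1=1
SNF(R) diag = [4] → torsion [4]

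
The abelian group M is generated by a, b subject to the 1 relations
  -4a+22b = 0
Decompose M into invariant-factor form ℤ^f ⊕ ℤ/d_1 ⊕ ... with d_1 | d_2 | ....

rank_ℚ(R)=1; free=2−1=1
SNF(R) diag = [2] → torsion [2]

Answer: M ≅ ℤ^1 ⊕ ℤ/2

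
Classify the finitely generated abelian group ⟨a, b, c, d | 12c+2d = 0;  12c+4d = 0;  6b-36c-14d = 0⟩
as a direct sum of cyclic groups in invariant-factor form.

Answer: M ≅ ℤ^1 ⊕ ℤ/2 ⊕ ℤ/6 ⊕ ℤ/12

Derivation:
rank_ℚ(R)=3; free=4−3=1
SNF(R) diag = [2, 6, 12] → torsion [2, 6, 12]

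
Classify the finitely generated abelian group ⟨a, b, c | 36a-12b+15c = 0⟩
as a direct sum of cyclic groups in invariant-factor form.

rank_ℚ(R)=1; free=3−1=2
SNF(R) diag = [3] → torsion [3]

Answer: M ≅ ℤ^2 ⊕ ℤ/3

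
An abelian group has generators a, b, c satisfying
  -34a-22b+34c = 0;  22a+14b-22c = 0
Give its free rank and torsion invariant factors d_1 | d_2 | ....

rank_ℚ(R)=2; free=3−2=1
SNF(R) diag = [2, 4] → torsion [2, 4]

Answer: M ≅ ℤ^1 ⊕ ℤ/2 ⊕ ℤ/4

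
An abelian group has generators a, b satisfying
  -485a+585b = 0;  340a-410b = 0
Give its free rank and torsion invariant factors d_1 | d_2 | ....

Answer: M ≅ ℤ/5 ⊕ ℤ/10

Derivation:
rank_ℚ(R)=2; free=2−2=0
SNF(R) diag = [5, 10] → torsion [5, 10]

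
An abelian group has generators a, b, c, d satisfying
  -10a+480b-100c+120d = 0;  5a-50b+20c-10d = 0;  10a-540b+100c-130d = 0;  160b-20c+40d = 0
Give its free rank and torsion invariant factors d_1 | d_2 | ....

Answer: M ≅ ℤ/5 ⊕ ℤ/10 ⊕ ℤ/20 ⊕ ℤ/20

Derivation:
rank_ℚ(R)=4; free=4−4=0
SNF(R) diag = [5, 10, 20, 20] → torsion [5, 10, 20, 20]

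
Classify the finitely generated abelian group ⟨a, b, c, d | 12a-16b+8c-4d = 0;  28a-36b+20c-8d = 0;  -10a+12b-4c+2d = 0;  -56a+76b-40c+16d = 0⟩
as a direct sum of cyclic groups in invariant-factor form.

Answer: M ≅ ℤ/2 ⊕ ℤ/4 ⊕ ℤ/4 ⊕ ℤ/8

Derivation:
rank_ℚ(R)=4; free=4−4=0
SNF(R) diag = [2, 4, 4, 8] → torsion [2, 4, 4, 8]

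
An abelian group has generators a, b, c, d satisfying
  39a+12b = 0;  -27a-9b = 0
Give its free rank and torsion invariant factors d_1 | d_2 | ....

rank_ℚ(R)=2; free=4−2=2
SNF(R) diag = [3, 9] → torsion [3, 9]

Answer: M ≅ ℤ^2 ⊕ ℤ/3 ⊕ ℤ/9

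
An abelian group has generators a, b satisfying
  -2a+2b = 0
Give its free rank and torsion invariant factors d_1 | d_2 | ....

Answer: M ≅ ℤ^1 ⊕ ℤ/2

Derivation:
rank_ℚ(R)=1; free=2−1=1
SNF(R) diag = [2] → torsion [2]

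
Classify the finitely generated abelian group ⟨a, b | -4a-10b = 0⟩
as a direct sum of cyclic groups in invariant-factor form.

Answer: M ≅ ℤ^1 ⊕ ℤ/2

Derivation:
rank_ℚ(R)=1; free=2−1=1
SNF(R) diag = [2] → torsion [2]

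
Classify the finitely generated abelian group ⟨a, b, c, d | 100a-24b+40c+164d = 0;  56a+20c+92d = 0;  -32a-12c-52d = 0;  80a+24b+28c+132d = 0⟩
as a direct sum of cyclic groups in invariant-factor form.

Answer: M ≅ ℤ/4 ⊕ ℤ/4 ⊕ ℤ/8 ⊕ ℤ/24

Derivation:
rank_ℚ(R)=4; free=4−4=0
SNF(R) diag = [4, 4, 8, 24] → torsion [4, 4, 8, 24]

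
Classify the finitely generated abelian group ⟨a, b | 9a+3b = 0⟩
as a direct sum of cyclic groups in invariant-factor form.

rank_ℚ(R)=1; free=2−1=1
SNF(R) diag = [3] → torsion [3]

Answer: M ≅ ℤ^1 ⊕ ℤ/3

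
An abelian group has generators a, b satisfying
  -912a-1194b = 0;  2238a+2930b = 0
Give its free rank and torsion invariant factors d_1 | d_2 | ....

rank_ℚ(R)=2; free=2−2=0
SNF(R) diag = [2, 6] → torsion [2, 6]

Answer: M ≅ ℤ/2 ⊕ ℤ/6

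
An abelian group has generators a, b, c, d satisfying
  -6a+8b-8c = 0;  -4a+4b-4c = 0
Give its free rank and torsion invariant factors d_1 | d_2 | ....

Answer: M ≅ ℤ^2 ⊕ ℤ/2 ⊕ ℤ/4

Derivation:
rank_ℚ(R)=2; free=4−2=2
SNF(R) diag = [2, 4] → torsion [2, 4]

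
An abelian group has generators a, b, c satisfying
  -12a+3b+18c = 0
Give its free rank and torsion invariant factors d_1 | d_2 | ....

Answer: M ≅ ℤ^2 ⊕ ℤ/3

Derivation:
rank_ℚ(R)=1; free=3−1=2
SNF(R) diag = [3] → torsion [3]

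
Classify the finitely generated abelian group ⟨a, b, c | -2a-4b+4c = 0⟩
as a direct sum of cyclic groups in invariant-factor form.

rank_ℚ(R)=1; free=3−1=2
SNF(R) diag = [2] → torsion [2]

Answer: M ≅ ℤ^2 ⊕ ℤ/2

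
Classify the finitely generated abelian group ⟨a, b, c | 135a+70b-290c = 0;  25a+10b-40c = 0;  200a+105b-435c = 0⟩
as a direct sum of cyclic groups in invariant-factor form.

rank_ℚ(R)=3; free=3−3=0
SNF(R) diag = [5, 5, 10] → torsion [5, 5, 10]

Answer: M ≅ ℤ/5 ⊕ ℤ/5 ⊕ ℤ/10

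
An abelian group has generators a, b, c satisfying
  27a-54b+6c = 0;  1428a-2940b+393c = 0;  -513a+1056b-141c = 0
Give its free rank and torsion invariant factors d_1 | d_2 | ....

Answer: M ≅ ℤ/3 ⊕ ℤ/3 ⊕ ℤ/6

Derivation:
rank_ℚ(R)=3; free=3−3=0
SNF(R) diag = [3, 3, 6] → torsion [3, 3, 6]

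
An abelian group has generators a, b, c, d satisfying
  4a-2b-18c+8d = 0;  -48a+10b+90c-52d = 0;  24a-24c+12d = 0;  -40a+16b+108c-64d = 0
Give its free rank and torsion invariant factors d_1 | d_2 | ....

Answer: M ≅ ℤ/2 ⊕ ℤ/4 ⊕ ℤ/12 ⊕ ℤ/12

Derivation:
rank_ℚ(R)=4; free=4−4=0
SNF(R) diag = [2, 4, 12, 12] → torsion [2, 4, 12, 12]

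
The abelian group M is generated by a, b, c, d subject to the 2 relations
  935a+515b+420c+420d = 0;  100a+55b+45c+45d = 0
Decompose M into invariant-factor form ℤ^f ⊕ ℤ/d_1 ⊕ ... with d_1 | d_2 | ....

Answer: M ≅ ℤ^2 ⊕ ℤ/5 ⊕ ℤ/15

Derivation:
rank_ℚ(R)=2; free=4−2=2
SNF(R) diag = [5, 15] → torsion [5, 15]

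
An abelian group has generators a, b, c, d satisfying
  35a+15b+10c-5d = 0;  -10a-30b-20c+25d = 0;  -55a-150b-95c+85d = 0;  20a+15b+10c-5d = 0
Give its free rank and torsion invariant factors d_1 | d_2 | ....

rank_ℚ(R)=4; free=4−4=0
SNF(R) diag = [5, 15, 15, 15] → torsion [5, 15, 15, 15]

Answer: M ≅ ℤ/5 ⊕ ℤ/15 ⊕ ℤ/15 ⊕ ℤ/15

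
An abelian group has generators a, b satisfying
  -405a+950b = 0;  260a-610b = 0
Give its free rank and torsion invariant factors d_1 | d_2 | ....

Answer: M ≅ ℤ/5 ⊕ ℤ/10

Derivation:
rank_ℚ(R)=2; free=2−2=0
SNF(R) diag = [5, 10] → torsion [5, 10]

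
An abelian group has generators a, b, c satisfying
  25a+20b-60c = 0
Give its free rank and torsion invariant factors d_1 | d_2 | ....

rank_ℚ(R)=1; free=3−1=2
SNF(R) diag = [5] → torsion [5]

Answer: M ≅ ℤ^2 ⊕ ℤ/5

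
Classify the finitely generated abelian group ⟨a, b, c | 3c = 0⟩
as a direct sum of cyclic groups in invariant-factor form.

Answer: M ≅ ℤ^2 ⊕ ℤ/3

Derivation:
rank_ℚ(R)=1; free=3−1=2
SNF(R) diag = [3] → torsion [3]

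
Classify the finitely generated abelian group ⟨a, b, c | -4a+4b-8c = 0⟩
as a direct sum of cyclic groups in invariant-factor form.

rank_ℚ(R)=1; free=3−1=2
SNF(R) diag = [4] → torsion [4]

Answer: M ≅ ℤ^2 ⊕ ℤ/4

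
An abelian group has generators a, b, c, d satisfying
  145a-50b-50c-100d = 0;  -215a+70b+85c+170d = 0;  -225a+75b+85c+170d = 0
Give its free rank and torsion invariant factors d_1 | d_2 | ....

Answer: M ≅ ℤ^1 ⊕ ℤ/5 ⊕ ℤ/5 ⊕ ℤ/15

Derivation:
rank_ℚ(R)=3; free=4−3=1
SNF(R) diag = [5, 5, 15] → torsion [5, 5, 15]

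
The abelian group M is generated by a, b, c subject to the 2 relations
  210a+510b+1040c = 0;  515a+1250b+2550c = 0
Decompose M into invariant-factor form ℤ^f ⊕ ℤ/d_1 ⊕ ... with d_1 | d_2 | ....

rank_ℚ(R)=2; free=3−2=1
SNF(R) diag = [5, 10] → torsion [5, 10]

Answer: M ≅ ℤ^1 ⊕ ℤ/5 ⊕ ℤ/10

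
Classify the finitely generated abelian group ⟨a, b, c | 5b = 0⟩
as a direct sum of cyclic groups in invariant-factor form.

Answer: M ≅ ℤ^2 ⊕ ℤ/5

Derivation:
rank_ℚ(R)=1; free=3−1=2
SNF(R) diag = [5] → torsion [5]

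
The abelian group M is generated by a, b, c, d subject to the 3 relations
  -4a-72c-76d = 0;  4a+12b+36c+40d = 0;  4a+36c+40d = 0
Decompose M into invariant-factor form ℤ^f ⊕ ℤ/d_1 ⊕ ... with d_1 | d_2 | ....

rank_ℚ(R)=3; free=4−3=1
SNF(R) diag = [4, 12, 36] → torsion [4, 12, 36]

Answer: M ≅ ℤ^1 ⊕ ℤ/4 ⊕ ℤ/12 ⊕ ℤ/36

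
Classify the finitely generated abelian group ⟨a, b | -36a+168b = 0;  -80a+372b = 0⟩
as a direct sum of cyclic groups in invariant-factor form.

Answer: M ≅ ℤ/4 ⊕ ℤ/12

Derivation:
rank_ℚ(R)=2; free=2−2=0
SNF(R) diag = [4, 12] → torsion [4, 12]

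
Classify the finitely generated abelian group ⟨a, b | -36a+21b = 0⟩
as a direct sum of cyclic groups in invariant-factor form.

Answer: M ≅ ℤ^1 ⊕ ℤ/3

Derivation:
rank_ℚ(R)=1; free=2−1=1
SNF(R) diag = [3] → torsion [3]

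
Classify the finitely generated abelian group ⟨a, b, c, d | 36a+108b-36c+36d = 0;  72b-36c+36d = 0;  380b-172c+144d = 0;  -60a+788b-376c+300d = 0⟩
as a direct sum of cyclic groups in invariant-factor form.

rank_ℚ(R)=4; free=4−4=0
SNF(R) diag = [4, 12, 36, 36] → torsion [4, 12, 36, 36]

Answer: M ≅ ℤ/4 ⊕ ℤ/12 ⊕ ℤ/36 ⊕ ℤ/36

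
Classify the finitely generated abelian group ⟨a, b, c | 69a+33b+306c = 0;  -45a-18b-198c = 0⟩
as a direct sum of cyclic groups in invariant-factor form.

Answer: M ≅ ℤ^1 ⊕ ℤ/3 ⊕ ℤ/9

Derivation:
rank_ℚ(R)=2; free=3−2=1
SNF(R) diag = [3, 9] → torsion [3, 9]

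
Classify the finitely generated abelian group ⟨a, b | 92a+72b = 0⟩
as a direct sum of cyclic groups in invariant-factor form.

Answer: M ≅ ℤ^1 ⊕ ℤ/4

Derivation:
rank_ℚ(R)=1; free=2−1=1
SNF(R) diag = [4] → torsion [4]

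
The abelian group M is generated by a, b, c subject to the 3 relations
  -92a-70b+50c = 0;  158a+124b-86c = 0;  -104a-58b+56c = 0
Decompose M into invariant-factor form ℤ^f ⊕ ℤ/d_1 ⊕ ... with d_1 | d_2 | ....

rank_ℚ(R)=3; free=3−3=0
SNF(R) diag = [2, 6, 6] → torsion [2, 6, 6]

Answer: M ≅ ℤ/2 ⊕ ℤ/6 ⊕ ℤ/6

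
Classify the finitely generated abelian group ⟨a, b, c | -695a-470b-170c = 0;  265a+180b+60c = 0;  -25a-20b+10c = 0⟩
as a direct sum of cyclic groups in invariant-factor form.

rank_ℚ(R)=3; free=3−3=0
SNF(R) diag = [5, 10, 30] → torsion [5, 10, 30]

Answer: M ≅ ℤ/5 ⊕ ℤ/10 ⊕ ℤ/30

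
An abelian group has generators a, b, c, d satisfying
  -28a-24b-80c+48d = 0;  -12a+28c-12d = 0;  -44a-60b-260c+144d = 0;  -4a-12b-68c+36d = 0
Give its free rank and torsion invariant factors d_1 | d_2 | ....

Answer: M ≅ ℤ/4 ⊕ ℤ/4 ⊕ ℤ/12 ⊕ ℤ/12

Derivation:
rank_ℚ(R)=4; free=4−4=0
SNF(R) diag = [4, 4, 12, 12] → torsion [4, 4, 12, 12]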